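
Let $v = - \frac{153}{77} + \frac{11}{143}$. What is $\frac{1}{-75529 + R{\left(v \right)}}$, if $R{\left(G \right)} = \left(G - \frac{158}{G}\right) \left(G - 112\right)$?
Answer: $- \frac{239478239}{20291926794173} \approx -1.1802 \cdot 10^{-5}$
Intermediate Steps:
$v = - \frac{1912}{1001}$ ($v = \left(-153\right) \frac{1}{77} + 11 \cdot \frac{1}{143} = - \frac{153}{77} + \frac{1}{13} = - \frac{1912}{1001} \approx -1.9101$)
$R{\left(G \right)} = \left(-112 + G\right) \left(G - \frac{158}{G}\right)$ ($R{\left(G \right)} = \left(G - \frac{158}{G}\right) \left(-112 + G\right) = \left(-112 + G\right) \left(G - \frac{158}{G}\right)$)
$\frac{1}{-75529 + R{\left(v \right)}} = \frac{1}{-75529 + \left(-158 + \left(- \frac{1912}{1001}\right)^{2} - - \frac{30592}{143} + \frac{17696}{- \frac{1912}{1001}}\right)} = \frac{1}{-75529 + \left(-158 + \frac{3655744}{1002001} + \frac{30592}{143} + 17696 \left(- \frac{1001}{1912}\right)\right)} = \frac{1}{-75529 + \left(-158 + \frac{3655744}{1002001} + \frac{30592}{143} - \frac{2214212}{239}\right)} = \frac{1}{-75529 - \frac{2204374880742}{239478239}} = \frac{1}{- \frac{20291926794173}{239478239}} = - \frac{239478239}{20291926794173}$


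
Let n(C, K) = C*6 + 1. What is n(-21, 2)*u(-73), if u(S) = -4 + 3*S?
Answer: 27875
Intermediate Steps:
n(C, K) = 1 + 6*C (n(C, K) = 6*C + 1 = 1 + 6*C)
n(-21, 2)*u(-73) = (1 + 6*(-21))*(-4 + 3*(-73)) = (1 - 126)*(-4 - 219) = -125*(-223) = 27875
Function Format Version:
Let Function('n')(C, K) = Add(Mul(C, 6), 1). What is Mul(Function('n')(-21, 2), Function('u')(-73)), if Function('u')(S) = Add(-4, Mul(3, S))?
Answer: 27875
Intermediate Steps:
Function('n')(C, K) = Add(1, Mul(6, C)) (Function('n')(C, K) = Add(Mul(6, C), 1) = Add(1, Mul(6, C)))
Mul(Function('n')(-21, 2), Function('u')(-73)) = Mul(Add(1, Mul(6, -21)), Add(-4, Mul(3, -73))) = Mul(Add(1, -126), Add(-4, -219)) = Mul(-125, -223) = 27875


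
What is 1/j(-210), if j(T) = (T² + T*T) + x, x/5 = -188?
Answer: 1/87260 ≈ 1.1460e-5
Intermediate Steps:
x = -940 (x = 5*(-188) = -940)
j(T) = -940 + 2*T² (j(T) = (T² + T*T) - 940 = (T² + T²) - 940 = 2*T² - 940 = -940 + 2*T²)
1/j(-210) = 1/(-940 + 2*(-210)²) = 1/(-940 + 2*44100) = 1/(-940 + 88200) = 1/87260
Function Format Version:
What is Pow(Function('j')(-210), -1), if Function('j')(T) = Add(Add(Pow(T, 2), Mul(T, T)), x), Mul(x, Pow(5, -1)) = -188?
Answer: Rational(1, 87260) ≈ 1.1460e-5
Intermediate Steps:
x = -940 (x = Mul(5, -188) = -940)
Function('j')(T) = Add(-940, Mul(2, Pow(T, 2))) (Function('j')(T) = Add(Add(Pow(T, 2), Mul(T, T)), -940) = Add(Add(Pow(T, 2), Pow(T, 2)), -940) = Add(Mul(2, Pow(T, 2)), -940) = Add(-940, Mul(2, Pow(T, 2))))
Pow(Function('j')(-210), -1) = Pow(Add(-940, Mul(2, Pow(-210, 2))), -1) = Pow(Add(-940, Mul(2, 44100)), -1) = Pow(Add(-940, 88200), -1) = Pow(87260, -1) = Rational(1, 87260)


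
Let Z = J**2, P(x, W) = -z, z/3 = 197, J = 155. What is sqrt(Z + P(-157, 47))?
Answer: sqrt(23434) ≈ 153.08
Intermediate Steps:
z = 591 (z = 3*197 = 591)
P(x, W) = -591 (P(x, W) = -1*591 = -591)
Z = 24025 (Z = 155**2 = 24025)
sqrt(Z + P(-157, 47)) = sqrt(24025 - 591) = sqrt(23434)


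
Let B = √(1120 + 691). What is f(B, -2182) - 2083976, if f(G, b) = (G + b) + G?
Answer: -2086158 + 2*√1811 ≈ -2.0861e+6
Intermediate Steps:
B = √1811 ≈ 42.556
f(G, b) = b + 2*G
f(B, -2182) - 2083976 = (-2182 + 2*√1811) - 2083976 = -2086158 + 2*√1811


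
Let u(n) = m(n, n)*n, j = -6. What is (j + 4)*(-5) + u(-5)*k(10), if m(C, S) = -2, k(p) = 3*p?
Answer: 310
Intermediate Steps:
u(n) = -2*n
(j + 4)*(-5) + u(-5)*k(10) = (-6 + 4)*(-5) + (-2*(-5))*(3*10) = -2*(-5) + 10*30 = 10 + 300 = 310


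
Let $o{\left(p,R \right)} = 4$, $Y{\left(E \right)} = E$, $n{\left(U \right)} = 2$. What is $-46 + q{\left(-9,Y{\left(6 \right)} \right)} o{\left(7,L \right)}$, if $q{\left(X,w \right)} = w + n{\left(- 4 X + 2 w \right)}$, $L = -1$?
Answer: $-14$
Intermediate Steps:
$q{\left(X,w \right)} = 2 + w$ ($q{\left(X,w \right)} = w + 2 = 2 + w$)
$-46 + q{\left(-9,Y{\left(6 \right)} \right)} o{\left(7,L \right)} = -46 + \left(2 + 6\right) 4 = -46 + 8 \cdot 4 = -46 + 32 = -14$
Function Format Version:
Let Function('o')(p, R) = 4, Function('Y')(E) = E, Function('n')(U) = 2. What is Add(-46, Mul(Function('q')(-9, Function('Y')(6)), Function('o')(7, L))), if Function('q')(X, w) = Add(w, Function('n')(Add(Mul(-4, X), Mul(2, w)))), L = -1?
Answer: -14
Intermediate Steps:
Function('q')(X, w) = Add(2, w) (Function('q')(X, w) = Add(w, 2) = Add(2, w))
Add(-46, Mul(Function('q')(-9, Function('Y')(6)), Function('o')(7, L))) = Add(-46, Mul(Add(2, 6), 4)) = Add(-46, Mul(8, 4)) = Add(-46, 32) = -14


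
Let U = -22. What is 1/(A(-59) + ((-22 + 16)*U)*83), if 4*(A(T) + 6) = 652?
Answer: 1/11113 ≈ 8.9985e-5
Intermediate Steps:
A(T) = 157 (A(T) = -6 + (¼)*652 = -6 + 163 = 157)
1/(A(-59) + ((-22 + 16)*U)*83) = 1/(157 + ((-22 + 16)*(-22))*83) = 1/(157 - 6*(-22)*83) = 1/(157 + 132*83) = 1/(157 + 10956) = 1/11113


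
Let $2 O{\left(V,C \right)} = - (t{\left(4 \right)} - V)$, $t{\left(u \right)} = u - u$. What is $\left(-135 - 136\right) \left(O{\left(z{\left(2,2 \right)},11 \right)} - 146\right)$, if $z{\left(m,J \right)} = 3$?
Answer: $\frac{78319}{2} \approx 39160.0$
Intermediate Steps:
$t{\left(u \right)} = 0$
$O{\left(V,C \right)} = \frac{V}{2}$ ($O{\left(V,C \right)} = \frac{\left(-1\right) \left(0 - V\right)}{2} = \frac{\left(-1\right) \left(- V\right)}{2} = \frac{V}{2}$)
$\left(-135 - 136\right) \left(O{\left(z{\left(2,2 \right)},11 \right)} - 146\right) = \left(-135 - 136\right) \left(\frac{1}{2} \cdot 3 - 146\right) = \left(-135 + \left(-182 + 46\right)\right) \left(\frac{3}{2} - 146\right) = \left(-135 - 136\right) \left(- \frac{289}{2}\right) = \left(-271\right) \left(- \frac{289}{2}\right) = \frac{78319}{2}$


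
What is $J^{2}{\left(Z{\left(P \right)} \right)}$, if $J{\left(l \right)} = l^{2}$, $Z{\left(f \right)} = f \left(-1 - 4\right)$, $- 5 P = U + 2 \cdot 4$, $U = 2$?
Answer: $10000$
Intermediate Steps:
$P = -2$ ($P = - \frac{2 + 2 \cdot 4}{5} = - \frac{2 + 8}{5} = \left(- \frac{1}{5}\right) 10 = -2$)
$Z{\left(f \right)} = - 5 f$ ($Z{\left(f \right)} = f \left(-1 - 4\right) = f \left(-5\right) = - 5 f$)
$J^{2}{\left(Z{\left(P \right)} \right)} = \left(\left(\left(-5\right) \left(-2\right)\right)^{2}\right)^{2} = \left(10^{2}\right)^{2} = 100^{2} = 10000$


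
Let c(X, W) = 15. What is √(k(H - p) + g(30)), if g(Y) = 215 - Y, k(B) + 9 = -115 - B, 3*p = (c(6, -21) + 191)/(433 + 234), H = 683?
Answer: 16*I*√9726861/2001 ≈ 24.938*I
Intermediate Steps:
p = 206/2001 (p = ((15 + 191)/(433 + 234))/3 = (206/667)/3 = (206*(1/667))/3 = (⅓)*(206/667) = 206/2001 ≈ 0.10295)
k(B) = -124 - B (k(B) = -9 + (-115 - B) = -124 - B)
√(k(H - p) + g(30)) = √((-124 - (683 - 1*206/2001)) + (215 - 1*30)) = √((-124 - (683 - 206/2001)) + (215 - 30)) = √((-124 - 1*1366477/2001) + 185) = √((-124 - 1366477/2001) + 185) = √(-1614601/2001 + 185) = √(-1244416/2001) = 16*I*√9726861/2001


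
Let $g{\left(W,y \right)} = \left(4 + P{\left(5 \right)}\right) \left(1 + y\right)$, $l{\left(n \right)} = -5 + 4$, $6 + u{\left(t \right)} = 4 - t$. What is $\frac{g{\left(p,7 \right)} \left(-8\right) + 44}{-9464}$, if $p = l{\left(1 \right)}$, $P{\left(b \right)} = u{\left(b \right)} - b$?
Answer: $- \frac{139}{2366} \approx -0.058749$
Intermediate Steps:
$u{\left(t \right)} = -2 - t$ ($u{\left(t \right)} = -6 - \left(-4 + t\right) = -2 - t$)
$l{\left(n \right)} = -1$
$P{\left(b \right)} = -2 - 2 b$ ($P{\left(b \right)} = \left(-2 - b\right) - b = -2 - 2 b$)
$p = -1$
$g{\left(W,y \right)} = -8 - 8 y$ ($g{\left(W,y \right)} = \left(4 - 12\right) \left(1 + y\right) = - 8 \left(1 + y\right) = -8 - 8 y$)
$\frac{g{\left(p,7 \right)} \left(-8\right) + 44}{-9464} = \frac{\left(-8 - 56\right) \left(-8\right) + 44}{-9464} = \left(\left(-8 - 56\right) \left(-8\right) + 44\right) \left(- \frac{1}{9464}\right) = \left(\left(-64\right) \left(-8\right) + 44\right) \left(- \frac{1}{9464}\right) = \left(512 + 44\right) \left(- \frac{1}{9464}\right) = 556 \left(- \frac{1}{9464}\right) = - \frac{139}{2366}$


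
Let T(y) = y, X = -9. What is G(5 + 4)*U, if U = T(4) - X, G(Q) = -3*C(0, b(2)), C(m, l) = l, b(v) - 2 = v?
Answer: -156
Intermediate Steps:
b(v) = 2 + v
G(Q) = -12 (G(Q) = -3*(2 + 2) = -3*4 = -12)
U = 13 (U = 4 - 1*(-9) = 4 + 9 = 13)
G(5 + 4)*U = -12*13 = -156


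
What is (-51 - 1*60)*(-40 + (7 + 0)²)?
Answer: -999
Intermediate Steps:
(-51 - 1*60)*(-40 + (7 + 0)²) = (-51 - 60)*(-40 + 7²) = -111*(-40 + 49) = -111*9 = -999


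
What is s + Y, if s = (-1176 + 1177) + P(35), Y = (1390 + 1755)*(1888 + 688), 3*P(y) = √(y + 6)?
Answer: 8101521 + √41/3 ≈ 8.1015e+6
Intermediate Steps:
P(y) = √(6 + y)/3 (P(y) = √(y + 6)/3 = √(6 + y)/3)
Y = 8101520 (Y = 3145*2576 = 8101520)
s = 1 + √41/3 (s = (-1176 + 1177) + √(6 + 35)/3 = 1 + √41/3 ≈ 3.1344)
s + Y = (1 + √41/3) + 8101520 = 8101521 + √41/3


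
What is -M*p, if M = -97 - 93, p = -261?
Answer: -49590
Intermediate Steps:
M = -190
-M*p = -(-190)*(-261) = -1*49590 = -49590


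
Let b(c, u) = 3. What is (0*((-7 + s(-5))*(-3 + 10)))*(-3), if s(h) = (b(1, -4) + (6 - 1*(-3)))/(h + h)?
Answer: 0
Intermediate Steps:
s(h) = 6/h (s(h) = (3 + (6 - 1*(-3)))/(h + h) = (3 + (6 + 3))/((2*h)) = (3 + 9)*(1/(2*h)) = 12*(1/(2*h)) = 6/h)
(0*((-7 + s(-5))*(-3 + 10)))*(-3) = (0*((-7 + 6/(-5))*(-3 + 10)))*(-3) = (0*((-7 + 6*(-⅕))*7))*(-3) = (0*((-7 - 6/5)*7))*(-3) = (0*(-41/5*7))*(-3) = (0*(-287/5))*(-3) = 0*(-3) = 0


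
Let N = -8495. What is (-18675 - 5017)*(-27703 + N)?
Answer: 857603016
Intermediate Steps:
(-18675 - 5017)*(-27703 + N) = (-18675 - 5017)*(-27703 - 8495) = -23692*(-36198) = 857603016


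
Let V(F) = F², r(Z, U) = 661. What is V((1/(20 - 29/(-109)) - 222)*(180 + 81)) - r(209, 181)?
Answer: 16375147793684900/4879681 ≈ 3.3558e+9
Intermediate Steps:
V((1/(20 - 29/(-109)) - 222)*(180 + 81)) - r(209, 181) = ((1/(20 - 29/(-109)) - 222)*(180 + 81))² - 1*661 = ((1/(20 - 29*(-1/109)) - 222)*261)² - 661 = ((1/(20 + 29/109) - 222)*261)² - 661 = ((1/(2209/109) - 222)*261)² - 661 = ((109/2209 - 222)*261)² - 661 = (-490289/2209*261)² - 661 = (-127965429/2209)² - 661 = 16375151019154041/4879681 - 661 = 16375147793684900/4879681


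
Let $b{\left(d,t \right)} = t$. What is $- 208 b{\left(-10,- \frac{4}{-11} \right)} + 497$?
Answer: $\frac{4635}{11} \approx 421.36$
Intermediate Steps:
$- 208 b{\left(-10,- \frac{4}{-11} \right)} + 497 = - 208 \left(- \frac{4}{-11}\right) + 497 = - 208 \left(\left(-4\right) \left(- \frac{1}{11}\right)\right) + 497 = \left(-208\right) \frac{4}{11} + 497 = - \frac{832}{11} + 497 = \frac{4635}{11}$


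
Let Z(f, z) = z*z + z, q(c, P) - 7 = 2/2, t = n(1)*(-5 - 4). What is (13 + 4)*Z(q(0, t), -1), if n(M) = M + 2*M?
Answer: 0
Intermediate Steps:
n(M) = 3*M
t = -27 (t = (3*1)*(-5 - 4) = 3*(-9) = -27)
q(c, P) = 8 (q(c, P) = 7 + 2/2 = 7 + 2*(½) = 7 + 1 = 8)
Z(f, z) = z + z² (Z(f, z) = z² + z = z + z²)
(13 + 4)*Z(q(0, t), -1) = (13 + 4)*(-(1 - 1)) = 17*(-1*0) = 17*0 = 0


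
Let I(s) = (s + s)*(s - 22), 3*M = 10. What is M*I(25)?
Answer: 500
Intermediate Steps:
M = 10/3 (M = (1/3)*10 = 10/3 ≈ 3.3333)
I(s) = 2*s*(-22 + s) (I(s) = (2*s)*(-22 + s) = 2*s*(-22 + s))
M*I(25) = 10*(2*25*(-22 + 25))/3 = 10*(2*25*3)/3 = (10/3)*150 = 500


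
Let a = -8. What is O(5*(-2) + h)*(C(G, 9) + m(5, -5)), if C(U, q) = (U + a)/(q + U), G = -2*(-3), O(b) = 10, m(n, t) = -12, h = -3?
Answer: -364/3 ≈ -121.33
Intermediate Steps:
G = 6
C(U, q) = (-8 + U)/(U + q) (C(U, q) = (U - 8)/(q + U) = (-8 + U)/(U + q))
O(5*(-2) + h)*(C(G, 9) + m(5, -5)) = 10*((-8 + 6)/(6 + 9) - 12) = 10*(-2/15 - 12) = 10*(-182/15) = -364/3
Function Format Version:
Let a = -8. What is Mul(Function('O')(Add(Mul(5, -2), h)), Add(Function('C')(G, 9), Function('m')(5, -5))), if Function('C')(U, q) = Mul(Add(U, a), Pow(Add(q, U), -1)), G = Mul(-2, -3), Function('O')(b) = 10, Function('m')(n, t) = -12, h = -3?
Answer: Rational(-364, 3) ≈ -121.33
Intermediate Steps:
G = 6
Function('C')(U, q) = Mul(Pow(Add(U, q), -1), Add(-8, U)) (Function('C')(U, q) = Mul(Add(U, -8), Pow(Add(q, U), -1)) = Mul(Add(-8, U), Pow(Add(U, q), -1)) = Mul(Pow(Add(U, q), -1), Add(-8, U)))
Mul(Function('O')(Add(Mul(5, -2), h)), Add(Function('C')(G, 9), Function('m')(5, -5))) = Mul(10, Add(Mul(Pow(Add(6, 9), -1), Add(-8, 6)), -12)) = Mul(10, Add(Mul(Pow(15, -1), -2), -12)) = Mul(10, Add(Mul(Rational(1, 15), -2), -12)) = Mul(10, Add(Rational(-2, 15), -12)) = Mul(10, Rational(-182, 15)) = Rational(-364, 3)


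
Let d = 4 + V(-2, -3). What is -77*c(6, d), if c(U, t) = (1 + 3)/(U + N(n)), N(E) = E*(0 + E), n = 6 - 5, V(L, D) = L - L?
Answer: -44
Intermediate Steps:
V(L, D) = 0
n = 1
d = 4 (d = 4 + 0 = 4)
N(E) = E**2 (N(E) = E*E = E**2)
c(U, t) = 4/(1 + U) (c(U, t) = (1 + 3)/(U + 1**2) = 4/(U + 1) = 4/(1 + U))
-77*c(6, d) = -308/(1 + 6) = -308/7 = -77*4/7 = -44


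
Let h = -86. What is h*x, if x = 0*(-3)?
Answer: 0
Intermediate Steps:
x = 0
h*x = -86*0 = 0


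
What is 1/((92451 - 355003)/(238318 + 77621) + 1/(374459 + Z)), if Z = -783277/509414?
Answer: -20088862706128437/16694216705599234 ≈ -1.2033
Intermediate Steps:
Z = -783277/509414 (Z = -783277*1/509414 = -783277/509414 ≈ -1.5376)
1/((92451 - 355003)/(238318 + 77621) + 1/(374459 + Z)) = 1/((92451 - 355003)/(238318 + 77621) + 1/(374459 - 783277/509414)) = 1/(-262552/315939 + 1/(190753873749/509414)) = 1/(-262552*1/315939 + 509414/190753873749) = 1/(-262552/315939 + 509414/190753873749) = 1/(-16694216705599234/20088862706128437) = -20088862706128437/16694216705599234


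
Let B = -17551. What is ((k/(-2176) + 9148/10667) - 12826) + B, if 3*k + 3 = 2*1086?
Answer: -705080260977/23211392 ≈ -30376.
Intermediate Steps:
k = 723 (k = -1 + (2*1086)/3 = -1 + (1/3)*2172 = -1 + 724 = 723)
((k/(-2176) + 9148/10667) - 12826) + B = ((723/(-2176) + 9148/10667) - 12826) - 17551 = ((723*(-1/2176) + 9148*(1/10667)) - 12826) - 17551 = ((-723/2176 + 9148/10667) - 12826) - 17551 = (12193807/23211392 - 12826) - 17551 = -297697119985/23211392 - 17551 = -705080260977/23211392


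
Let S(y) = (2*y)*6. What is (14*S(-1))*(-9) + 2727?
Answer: 4239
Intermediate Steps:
S(y) = 12*y
(14*S(-1))*(-9) + 2727 = (14*(12*(-1)))*(-9) + 2727 = (14*(-12))*(-9) + 2727 = -168*(-9) + 2727 = 1512 + 2727 = 4239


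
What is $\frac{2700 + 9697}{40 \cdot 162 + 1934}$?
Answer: $\frac{1771}{1202} \approx 1.4734$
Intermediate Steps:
$\frac{2700 + 9697}{40 \cdot 162 + 1934} = \frac{12397}{6480 + 1934} = \frac{12397}{8414} = 12397 \cdot \frac{1}{8414} = \frac{1771}{1202}$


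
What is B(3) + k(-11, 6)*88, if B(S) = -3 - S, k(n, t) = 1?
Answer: 82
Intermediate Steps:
B(3) + k(-11, 6)*88 = (-3 - 1*3) + 1*88 = (-3 - 3) + 88 = -6 + 88 = 82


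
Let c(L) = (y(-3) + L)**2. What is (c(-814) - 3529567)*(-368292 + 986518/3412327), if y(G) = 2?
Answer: 3607100370712439418/3412327 ≈ 1.0571e+12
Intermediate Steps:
c(L) = (2 + L)**2
(c(-814) - 3529567)*(-368292 + 986518/3412327) = ((2 - 814)**2 - 3529567)*(-368292 + 986518/3412327) = ((-812)**2 - 3529567)*(-368292 + 986518*(1/3412327)) = (659344 - 3529567)*(-368292 + 986518/3412327) = -2870223*(-1256731748966/3412327) = 3607100370712439418/3412327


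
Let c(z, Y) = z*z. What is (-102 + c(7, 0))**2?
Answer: 2809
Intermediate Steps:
c(z, Y) = z**2
(-102 + c(7, 0))**2 = (-102 + 7**2)**2 = (-102 + 49)**2 = (-53)**2 = 2809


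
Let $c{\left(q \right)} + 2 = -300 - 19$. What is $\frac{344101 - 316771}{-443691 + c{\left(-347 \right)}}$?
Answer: $- \frac{4555}{74002} \approx -0.061552$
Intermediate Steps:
$c{\left(q \right)} = -321$ ($c{\left(q \right)} = -2 - 319 = -321$)
$\frac{344101 - 316771}{-443691 + c{\left(-347 \right)}} = \frac{344101 - 316771}{-443691 - 321} = \frac{27330}{-444012} = 27330 \left(- \frac{1}{444012}\right) = - \frac{4555}{74002}$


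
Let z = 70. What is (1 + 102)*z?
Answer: 7210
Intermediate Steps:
(1 + 102)*z = (1 + 102)*70 = 103*70 = 7210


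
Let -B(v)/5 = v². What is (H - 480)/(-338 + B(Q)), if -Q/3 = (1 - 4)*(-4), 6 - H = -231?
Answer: 243/6818 ≈ 0.035641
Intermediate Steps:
H = 237 (H = 6 - 1*(-231) = 6 + 231 = 237)
Q = -36 (Q = -3*(1 - 4)*(-4) = -(-9)*(-4) = -3*12 = -36)
B(v) = -5*v²
(H - 480)/(-338 + B(Q)) = (237 - 480)/(-338 - 5*(-36)²) = -243/(-338 - 5*1296) = -243/(-338 - 6480) = -243/(-6818) = -243*(-1/6818) = 243/6818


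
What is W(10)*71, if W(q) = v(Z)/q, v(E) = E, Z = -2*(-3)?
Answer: 213/5 ≈ 42.600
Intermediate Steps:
Z = 6
W(q) = 6/q
W(10)*71 = (6/10)*71 = (6*(1/10))*71 = (3/5)*71 = 213/5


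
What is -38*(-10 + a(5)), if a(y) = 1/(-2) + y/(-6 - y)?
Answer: 4579/11 ≈ 416.27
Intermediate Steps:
a(y) = -½ + y/(-6 - y) (a(y) = 1*(-½) + y/(-6 - y) = -½ + y/(-6 - y))
-38*(-10 + a(5)) = -38*(-10 + 3*(-2 - 1*5)/(2*(6 + 5))) = -38*(-10 + (3/2)*(-2 - 5)/11) = -38*(-10 + (3/2)*(1/11)*(-7)) = -38*(-10 - 21/22) = -38*(-241/22) = 4579/11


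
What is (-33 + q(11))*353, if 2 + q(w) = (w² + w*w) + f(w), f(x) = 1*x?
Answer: 76954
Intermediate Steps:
f(x) = x
q(w) = -2 + w + 2*w² (q(w) = -2 + ((w² + w*w) + w) = -2 + ((w² + w²) + w) = -2 + (2*w² + w) = -2 + (w + 2*w²) = -2 + w + 2*w²)
(-33 + q(11))*353 = (-33 + (-2 + 11 + 2*11²))*353 = (-33 + (-2 + 11 + 2*121))*353 = (-33 + (-2 + 11 + 242))*353 = (-33 + 251)*353 = 218*353 = 76954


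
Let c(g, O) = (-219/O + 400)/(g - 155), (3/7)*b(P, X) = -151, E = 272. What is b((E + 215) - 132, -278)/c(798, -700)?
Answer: -475755700/840657 ≈ -565.93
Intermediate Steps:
b(P, X) = -1057/3 (b(P, X) = (7/3)*(-151) = -1057/3)
c(g, O) = (400 - 219/O)/(-155 + g)
b((E + 215) - 132, -278)/c(798, -700) = -1057*(-700*(-155 + 798)/(-219 + 400*(-700)))/3 = -1057*(-450100/(-219 - 280000))/3 = -1057/(3*((-1/700*1/643*(-280219)))) = -1057/(3*280219/450100) = -1057/3*450100/280219 = -475755700/840657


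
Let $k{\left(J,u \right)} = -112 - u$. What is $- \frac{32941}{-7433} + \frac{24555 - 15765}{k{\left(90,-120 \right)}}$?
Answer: $\frac{32799799}{29732} \approx 1103.2$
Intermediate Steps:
$- \frac{32941}{-7433} + \frac{24555 - 15765}{k{\left(90,-120 \right)}} = - \frac{32941}{-7433} + \frac{24555 - 15765}{-112 - -120} = \left(-32941\right) \left(- \frac{1}{7433}\right) + \frac{24555 - 15765}{-112 + 120} = \frac{32941}{7433} + \frac{8790}{8} = \frac{32941}{7433} + 8790 \cdot \frac{1}{8} = \frac{32941}{7433} + \frac{4395}{4} = \frac{32799799}{29732}$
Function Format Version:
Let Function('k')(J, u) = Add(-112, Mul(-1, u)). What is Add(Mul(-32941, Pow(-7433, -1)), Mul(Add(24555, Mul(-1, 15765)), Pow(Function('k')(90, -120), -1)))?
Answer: Rational(32799799, 29732) ≈ 1103.2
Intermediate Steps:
Add(Mul(-32941, Pow(-7433, -1)), Mul(Add(24555, Mul(-1, 15765)), Pow(Function('k')(90, -120), -1))) = Add(Mul(-32941, Pow(-7433, -1)), Mul(Add(24555, Mul(-1, 15765)), Pow(Add(-112, Mul(-1, -120)), -1))) = Add(Mul(-32941, Rational(-1, 7433)), Mul(Add(24555, -15765), Pow(Add(-112, 120), -1))) = Add(Rational(32941, 7433), Mul(8790, Pow(8, -1))) = Add(Rational(32941, 7433), Mul(8790, Rational(1, 8))) = Add(Rational(32941, 7433), Rational(4395, 4)) = Rational(32799799, 29732)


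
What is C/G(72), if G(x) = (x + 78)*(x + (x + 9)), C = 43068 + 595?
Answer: 43663/22950 ≈ 1.9025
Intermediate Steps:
C = 43663
G(x) = (9 + 2*x)*(78 + x) (G(x) = (78 + x)*(x + (9 + x)) = (78 + x)*(9 + 2*x) = (9 + 2*x)*(78 + x))
C/G(72) = 43663/(702 + 2*72**2 + 165*72) = 43663/(702 + 2*5184 + 11880) = 43663/(702 + 10368 + 11880) = 43663/22950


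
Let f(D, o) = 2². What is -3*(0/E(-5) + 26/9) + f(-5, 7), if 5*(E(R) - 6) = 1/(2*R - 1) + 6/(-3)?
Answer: -14/3 ≈ -4.6667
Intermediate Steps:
E(R) = 28/5 + 1/(5*(-1 + 2*R)) (E(R) = 6 + (1/(2*R - 1) + 6/(-3))/5 = 6 + (1/(-1 + 2*R) + 6*(-⅓))/5 = 6 + (1/(-1 + 2*R) - 2)/5 = 6 + (-2 + 1/(-1 + 2*R))/5 = 6 + (-⅖ + 1/(5*(-1 + 2*R))) = 28/5 + 1/(5*(-1 + 2*R)))
f(D, o) = 4
-3*(0/E(-5) + 26/9) + f(-5, 7) = -3*(0/(((-27 + 56*(-5))/(5*(-1 + 2*(-5))))) + 26/9) + 4 = -3*(0/(((-27 - 280)/(5*(-1 - 10)))) + 26*(⅑)) + 4 = -3*(0/(((⅕)*(-307)/(-11))) + 26/9) + 4 = -3*(0/(((⅕)*(-1/11)*(-307))) + 26/9) + 4 = -3*(0/(307/55) + 26/9) + 4 = -3*(0*(55/307) + 26/9) + 4 = -3*(0 + 26/9) + 4 = -3*26/9 + 4 = -26/3 + 4 = -14/3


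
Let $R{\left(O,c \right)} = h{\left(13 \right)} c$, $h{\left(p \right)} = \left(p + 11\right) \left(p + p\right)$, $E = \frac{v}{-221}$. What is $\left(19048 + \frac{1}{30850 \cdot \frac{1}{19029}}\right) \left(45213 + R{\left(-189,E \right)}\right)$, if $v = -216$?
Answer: $\frac{26927808978993}{30850} \approx 8.7286 \cdot 10^{8}$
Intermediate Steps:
$E = \frac{216}{221}$ ($E = - \frac{216}{-221} = \left(-216\right) \left(- \frac{1}{221}\right) = \frac{216}{221} \approx 0.97738$)
$h{\left(p \right)} = 2 p \left(11 + p\right)$ ($h{\left(p \right)} = \left(11 + p\right) 2 p = 2 p \left(11 + p\right)$)
$R{\left(O,c \right)} = 624 c$ ($R{\left(O,c \right)} = 2 \cdot 13 \left(11 + 13\right) c = 2 \cdot 13 \cdot 24 c = 624 c$)
$\left(19048 + \frac{1}{30850 \cdot \frac{1}{19029}}\right) \left(45213 + R{\left(-189,E \right)}\right) = \left(19048 + \frac{1}{30850 \cdot \frac{1}{19029}}\right) \left(45213 + 624 \cdot \frac{216}{221}\right) = \left(19048 + \frac{1}{30850 \cdot \frac{1}{19029}}\right) \left(45213 + \frac{10368}{17}\right) = \left(19048 + \frac{1}{\frac{30850}{19029}}\right) \frac{778989}{17} = \left(19048 + \frac{19029}{30850}\right) \frac{778989}{17} = \frac{587649829}{30850} \cdot \frac{778989}{17} = \frac{26927808978993}{30850}$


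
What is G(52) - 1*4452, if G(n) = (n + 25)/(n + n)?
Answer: -462931/104 ≈ -4451.3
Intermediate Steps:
G(n) = (25 + n)/(2*n) (G(n) = (25 + n)/((2*n)) = (25 + n)*(1/(2*n)) = (25 + n)/(2*n))
G(52) - 1*4452 = (½)*(25 + 52)/52 - 1*4452 = (½)*(1/52)*77 - 4452 = 77/104 - 4452 = -462931/104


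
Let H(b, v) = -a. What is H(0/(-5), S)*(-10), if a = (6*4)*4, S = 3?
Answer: 960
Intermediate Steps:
a = 96 (a = 24*4 = 96)
H(b, v) = -96 (H(b, v) = -1*96 = -96)
H(0/(-5), S)*(-10) = -96*(-10) = 960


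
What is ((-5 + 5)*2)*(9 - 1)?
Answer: 0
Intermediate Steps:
((-5 + 5)*2)*(9 - 1) = (0*2)*8 = 0*8 = 0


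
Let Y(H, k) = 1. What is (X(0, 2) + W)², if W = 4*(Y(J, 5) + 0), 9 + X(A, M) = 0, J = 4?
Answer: 25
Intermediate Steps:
X(A, M) = -9 (X(A, M) = -9 + 0 = -9)
W = 4 (W = 4*(1 + 0) = 4*1 = 4)
(X(0, 2) + W)² = (-9 + 4)² = (-5)² = 25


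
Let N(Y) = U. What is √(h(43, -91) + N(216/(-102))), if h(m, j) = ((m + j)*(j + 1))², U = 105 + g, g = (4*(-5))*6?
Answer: 7*√380865 ≈ 4320.0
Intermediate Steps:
g = -120 (g = -20*6 = -120)
U = -15 (U = 105 - 120 = -15)
N(Y) = -15
h(m, j) = (1 + j)²*(j + m)² (h(m, j) = ((j + m)*(1 + j))² = ((1 + j)*(j + m))² = (1 + j)²*(j + m)²)
√(h(43, -91) + N(216/(-102))) = √((1 - 91)²*(-91 + 43)² - 15) = √((-90)²*(-48)² - 15) = √(8100*2304 - 15) = √(18662400 - 15) = √18662385 = 7*√380865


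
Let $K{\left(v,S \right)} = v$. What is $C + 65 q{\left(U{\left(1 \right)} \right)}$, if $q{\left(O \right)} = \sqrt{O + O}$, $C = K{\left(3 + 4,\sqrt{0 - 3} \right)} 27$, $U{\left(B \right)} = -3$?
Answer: $189 + 65 i \sqrt{6} \approx 189.0 + 159.22 i$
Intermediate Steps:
$C = 189$ ($C = \left(3 + 4\right) 27 = 7 \cdot 27 = 189$)
$q{\left(O \right)} = \sqrt{2} \sqrt{O}$ ($q{\left(O \right)} = \sqrt{2 O} = \sqrt{2} \sqrt{O}$)
$C + 65 q{\left(U{\left(1 \right)} \right)} = 189 + 65 \sqrt{2} \sqrt{-3} = 189 + 65 \sqrt{2} i \sqrt{3} = 189 + 65 i \sqrt{6}$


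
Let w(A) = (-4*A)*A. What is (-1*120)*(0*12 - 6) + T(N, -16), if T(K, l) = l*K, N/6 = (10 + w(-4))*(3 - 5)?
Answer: -9648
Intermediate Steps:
w(A) = -4*A²
N = 648 (N = 6*((10 - 4*(-4)²)*(3 - 5)) = 6*((10 - 4*16)*(-2)) = 6*((10 - 64)*(-2)) = 6*(-54*(-2)) = 6*108 = 648)
T(K, l) = K*l
(-1*120)*(0*12 - 6) + T(N, -16) = (-1*120)*(0*12 - 6) + 648*(-16) = -120*(0 - 6) - 10368 = -120*(-6) - 10368 = 720 - 10368 = -9648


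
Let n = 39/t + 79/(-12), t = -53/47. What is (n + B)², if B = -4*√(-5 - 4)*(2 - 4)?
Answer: 452559793/404496 - 104732*I/53 ≈ 1118.8 - 1976.1*I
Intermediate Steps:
t = -53/47 (t = -53*1/47 = -53/47 ≈ -1.1277)
B = 24*I (B = -4*√(-9)*(-2) = -4*3*I*(-2) = -(-24)*I = 24*I ≈ 24.0*I)
n = -26183/636 (n = 39/(-53/47) + 79/(-12) = 39*(-47/53) + 79*(-1/12) = -1833/53 - 79/12 = -26183/636 ≈ -41.168)
(n + B)² = (-26183/636 + 24*I)²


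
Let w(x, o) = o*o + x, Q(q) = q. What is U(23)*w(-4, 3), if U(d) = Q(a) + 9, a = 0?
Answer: 45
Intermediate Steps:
w(x, o) = x + o² (w(x, o) = o² + x = x + o²)
U(d) = 9 (U(d) = 0 + 9 = 9)
U(23)*w(-4, 3) = 9*(-4 + 3²) = 9*(-4 + 9) = 9*5 = 45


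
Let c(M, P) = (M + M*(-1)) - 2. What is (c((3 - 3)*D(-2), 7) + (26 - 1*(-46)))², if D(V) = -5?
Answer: 4900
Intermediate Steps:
c(M, P) = -2 (c(M, P) = (M - M) - 2 = 0 - 2 = -2)
(c((3 - 3)*D(-2), 7) + (26 - 1*(-46)))² = (-2 + (26 - 1*(-46)))² = (-2 + (26 + 46))² = (-2 + 72)² = 70² = 4900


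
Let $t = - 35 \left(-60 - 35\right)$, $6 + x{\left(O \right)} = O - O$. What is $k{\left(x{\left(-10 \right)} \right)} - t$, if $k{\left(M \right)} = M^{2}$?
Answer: $-3289$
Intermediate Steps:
$x{\left(O \right)} = -6$ ($x{\left(O \right)} = -6 + \left(O - O\right) = -6 + 0 = -6$)
$t = 3325$ ($t = \left(-35\right) \left(-95\right) = 3325$)
$k{\left(x{\left(-10 \right)} \right)} - t = \left(-6\right)^{2} - 3325 = 36 - 3325 = -3289$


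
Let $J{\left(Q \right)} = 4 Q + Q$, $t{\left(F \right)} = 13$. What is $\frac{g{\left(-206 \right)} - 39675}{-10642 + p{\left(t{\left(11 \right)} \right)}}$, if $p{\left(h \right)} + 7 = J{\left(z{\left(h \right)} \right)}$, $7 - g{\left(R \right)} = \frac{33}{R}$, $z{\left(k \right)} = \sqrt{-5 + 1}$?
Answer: $\frac{87019102175}{23360668006} + \frac{40857875 i}{11680334003} \approx 3.725 + 0.003498 i$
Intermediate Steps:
$z{\left(k \right)} = 2 i$ ($z{\left(k \right)} = \sqrt{-4} = 2 i$)
$g{\left(R \right)} = 7 - \frac{33}{R}$
$J{\left(Q \right)} = 5 Q$
$p{\left(h \right)} = -7 + 10 i$ ($p{\left(h \right)} = -7 + 5 \cdot 2 i = -7 + 10 i$)
$\frac{g{\left(-206 \right)} - 39675}{-10642 + p{\left(t{\left(11 \right)} \right)}} = \frac{\left(7 - \frac{33}{-206}\right) - 39675}{-10642 - \left(7 - 10 i\right)} = \frac{\left(7 - - \frac{33}{206}\right) - 39675}{-10649 + 10 i} = \left(\left(7 + \frac{33}{206}\right) - 39675\right) \frac{-10649 - 10 i}{113401301} = \left(\frac{1475}{206} - 39675\right) \frac{-10649 - 10 i}{113401301} = - \frac{8171575 \frac{-10649 - 10 i}{113401301}}{206} = - \frac{8171575 \left(-10649 - 10 i\right)}{23360668006}$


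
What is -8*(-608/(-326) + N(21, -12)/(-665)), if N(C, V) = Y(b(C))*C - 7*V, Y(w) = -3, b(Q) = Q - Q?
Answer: -227128/15485 ≈ -14.668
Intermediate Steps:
b(Q) = 0
N(C, V) = -7*V - 3*C (N(C, V) = -3*C - 7*V = -7*V - 3*C)
-8*(-608/(-326) + N(21, -12)/(-665)) = -8*(-608/(-326) + (-7*(-12) - 3*21)/(-665)) = -8*(-608*(-1/326) + (84 - 63)*(-1/665)) = -8*(304/163 + 21*(-1/665)) = -8*(304/163 - 3/95) = -8*28391/15485 = -227128/15485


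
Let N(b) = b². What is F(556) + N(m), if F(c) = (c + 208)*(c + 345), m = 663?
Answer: 1127933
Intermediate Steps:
F(c) = (208 + c)*(345 + c)
F(556) + N(m) = (71760 + 556² + 553*556) + 663² = (71760 + 309136 + 307468) + 439569 = 688364 + 439569 = 1127933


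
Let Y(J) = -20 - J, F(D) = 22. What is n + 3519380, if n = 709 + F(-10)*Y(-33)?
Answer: 3520375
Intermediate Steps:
n = 995 (n = 709 + 22*(-20 - 1*(-33)) = 709 + 22*(-20 + 33) = 709 + 22*13 = 709 + 286 = 995)
n + 3519380 = 995 + 3519380 = 3520375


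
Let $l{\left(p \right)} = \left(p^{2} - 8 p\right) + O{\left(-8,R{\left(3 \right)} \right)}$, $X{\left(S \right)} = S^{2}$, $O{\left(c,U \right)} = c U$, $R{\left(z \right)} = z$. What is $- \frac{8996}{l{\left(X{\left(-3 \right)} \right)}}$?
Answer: $\frac{8996}{15} \approx 599.73$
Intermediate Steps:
$O{\left(c,U \right)} = U c$
$l{\left(p \right)} = -24 + p^{2} - 8 p$ ($l{\left(p \right)} = \left(p^{2} - 8 p\right) + 3 \left(-8\right) = \left(p^{2} - 8 p\right) - 24 = -24 + p^{2} - 8 p$)
$- \frac{8996}{l{\left(X{\left(-3 \right)} \right)}} = - \frac{8996}{-24 + \left(\left(-3\right)^{2}\right)^{2} - 8 \left(-3\right)^{2}} = - \frac{8996}{-24 + 9^{2} - 72} = - \frac{8996}{-24 + 81 - 72} = - \frac{8996}{-15} = \left(-8996\right) \left(- \frac{1}{15}\right) = \frac{8996}{15}$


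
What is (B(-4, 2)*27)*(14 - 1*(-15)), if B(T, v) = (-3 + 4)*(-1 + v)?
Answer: 783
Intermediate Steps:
B(T, v) = -1 + v (B(T, v) = 1*(-1 + v) = -1 + v)
(B(-4, 2)*27)*(14 - 1*(-15)) = ((-1 + 2)*27)*(14 - 1*(-15)) = (1*27)*(14 + 15) = 27*29 = 783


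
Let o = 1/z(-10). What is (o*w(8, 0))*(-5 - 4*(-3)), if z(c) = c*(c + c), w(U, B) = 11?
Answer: 77/200 ≈ 0.38500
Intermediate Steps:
z(c) = 2*c² (z(c) = c*(2*c) = 2*c²)
o = 1/200 (o = 1/(2*(-10)²) = 1/(2*100) = 1/200 ≈ 0.0050000)
(o*w(8, 0))*(-5 - 4*(-3)) = ((1/200)*11)*(-5 - 4*(-3)) = 11*(-5 + 12)/200 = (11/200)*7 = 77/200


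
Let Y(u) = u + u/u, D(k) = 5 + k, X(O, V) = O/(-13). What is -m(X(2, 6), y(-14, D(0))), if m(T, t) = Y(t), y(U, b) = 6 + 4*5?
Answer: -27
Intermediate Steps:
X(O, V) = -O/13 (X(O, V) = O*(-1/13) = -O/13)
Y(u) = 1 + u (Y(u) = u + 1 = 1 + u)
y(U, b) = 26 (y(U, b) = 6 + 20 = 26)
m(T, t) = 1 + t
-m(X(2, 6), y(-14, D(0))) = -(1 + 26) = -1*27 = -27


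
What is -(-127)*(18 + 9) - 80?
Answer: 3349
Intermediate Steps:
-(-127)*(18 + 9) - 80 = -(-127)*27 - 80 = -127*(-27) - 80 = 3429 - 80 = 3349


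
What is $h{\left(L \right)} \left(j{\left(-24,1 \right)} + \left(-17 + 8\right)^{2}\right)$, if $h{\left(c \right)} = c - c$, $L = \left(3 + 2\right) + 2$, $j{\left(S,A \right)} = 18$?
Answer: $0$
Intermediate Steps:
$L = 7$ ($L = 5 + 2 = 7$)
$h{\left(c \right)} = 0$
$h{\left(L \right)} \left(j{\left(-24,1 \right)} + \left(-17 + 8\right)^{2}\right) = 0 \left(18 + \left(-17 + 8\right)^{2}\right) = 0 \left(18 + \left(-9\right)^{2}\right) = 0 \left(18 + 81\right) = 0 \cdot 99 = 0$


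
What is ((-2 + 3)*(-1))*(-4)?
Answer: 4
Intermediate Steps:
((-2 + 3)*(-1))*(-4) = (1*(-1))*(-4) = -1*(-4) = 4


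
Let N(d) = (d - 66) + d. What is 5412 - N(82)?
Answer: 5314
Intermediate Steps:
N(d) = -66 + 2*d (N(d) = (-66 + d) + d = -66 + 2*d)
5412 - N(82) = 5412 - (-66 + 2*82) = 5412 - (-66 + 164) = 5412 - 1*98 = 5412 - 98 = 5314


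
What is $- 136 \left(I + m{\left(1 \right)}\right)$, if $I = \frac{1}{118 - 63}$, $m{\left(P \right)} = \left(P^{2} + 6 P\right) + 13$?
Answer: $- \frac{149736}{55} \approx -2722.5$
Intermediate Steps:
$m{\left(P \right)} = 13 + P^{2} + 6 P$
$I = \frac{1}{55} \approx 0.018182$
$- 136 \left(I + m{\left(1 \right)}\right) = - 136 \left(\frac{1}{55} + \left(13 + 1^{2} + 6 \cdot 1\right)\right) = - 136 \left(\frac{1}{55} + \left(13 + 1 + 6\right)\right) = - 136 \left(\frac{1}{55} + 20\right) = \left(-136\right) \frac{1101}{55} = - \frac{149736}{55}$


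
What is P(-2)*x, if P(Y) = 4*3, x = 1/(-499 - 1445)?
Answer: -1/162 ≈ -0.0061728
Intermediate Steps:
x = -1/1944 (x = 1/(-1944) = -1/1944 ≈ -0.00051440)
P(Y) = 12
P(-2)*x = 12*(-1/1944) = -1/162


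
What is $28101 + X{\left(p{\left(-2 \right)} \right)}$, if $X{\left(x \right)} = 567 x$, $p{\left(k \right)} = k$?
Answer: $26967$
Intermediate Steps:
$28101 + X{\left(p{\left(-2 \right)} \right)} = 28101 + 567 \left(-2\right) = 28101 - 1134 = 26967$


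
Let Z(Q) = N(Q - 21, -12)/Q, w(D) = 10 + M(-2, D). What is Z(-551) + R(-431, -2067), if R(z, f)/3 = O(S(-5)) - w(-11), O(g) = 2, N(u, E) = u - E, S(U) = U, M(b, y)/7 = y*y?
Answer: -1412755/551 ≈ -2564.0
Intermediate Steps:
M(b, y) = 7*y² (M(b, y) = 7*(y*y) = 7*y²)
w(D) = 10 + 7*D²
Z(Q) = (-9 + Q)/Q (Z(Q) = ((Q - 21) - 1*(-12))/Q = ((-21 + Q) + 12)/Q = (-9 + Q)/Q)
R(z, f) = -2565 (R(z, f) = 3*(2 - (10 + 7*(-11)²)) = 3*(2 - (10 + 7*121)) = 3*(2 - (10 + 847)) = 3*(2 - 1*857) = 3*(2 - 857) = 3*(-855) = -2565)
Z(-551) + R(-431, -2067) = (-9 - 551)/(-551) - 2565 = -1/551*(-560) - 2565 = 560/551 - 2565 = -1412755/551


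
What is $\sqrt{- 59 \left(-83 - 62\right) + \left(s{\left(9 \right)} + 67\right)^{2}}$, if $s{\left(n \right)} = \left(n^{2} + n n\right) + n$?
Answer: $\sqrt{65199} \approx 255.34$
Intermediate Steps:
$s{\left(n \right)} = n + 2 n^{2}$ ($s{\left(n \right)} = \left(n^{2} + n^{2}\right) + n = 2 n^{2} + n = n + 2 n^{2}$)
$\sqrt{- 59 \left(-83 - 62\right) + \left(s{\left(9 \right)} + 67\right)^{2}} = \sqrt{- 59 \left(-83 - 62\right) + \left(9 \left(1 + 2 \cdot 9\right) + 67\right)^{2}} = \sqrt{\left(-59\right) \left(-145\right) + \left(9 \left(1 + 18\right) + 67\right)^{2}} = \sqrt{8555 + \left(9 \cdot 19 + 67\right)^{2}} = \sqrt{8555 + \left(171 + 67\right)^{2}} = \sqrt{8555 + 238^{2}} = \sqrt{8555 + 56644} = \sqrt{65199}$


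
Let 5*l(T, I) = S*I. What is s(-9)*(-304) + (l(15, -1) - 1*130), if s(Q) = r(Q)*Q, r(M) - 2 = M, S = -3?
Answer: -96407/5 ≈ -19281.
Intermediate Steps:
r(M) = 2 + M
l(T, I) = -3*I/5 (l(T, I) = (-3*I)/5 = -3*I/5)
s(Q) = Q*(2 + Q) (s(Q) = (2 + Q)*Q = Q*(2 + Q))
s(-9)*(-304) + (l(15, -1) - 1*130) = -9*(2 - 9)*(-304) + (-⅗*(-1) - 1*130) = -9*(-7)*(-304) + (⅗ - 130) = 63*(-304) - 647/5 = -19152 - 647/5 = -96407/5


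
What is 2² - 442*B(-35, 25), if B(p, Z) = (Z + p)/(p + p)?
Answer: -414/7 ≈ -59.143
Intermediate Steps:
B(p, Z) = (Z + p)/(2*p) (B(p, Z) = (Z + p)/((2*p)) = (Z + p)*(1/(2*p)) = (Z + p)/(2*p))
2² - 442*B(-35, 25) = 2² - 221*(25 - 35)/(-35) = 4 - 221*(-1)*(-10)/35 = 4 - 442*⅐ = 4 - 442/7 = -414/7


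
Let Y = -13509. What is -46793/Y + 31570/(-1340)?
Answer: -36377651/1810206 ≈ -20.096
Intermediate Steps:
-46793/Y + 31570/(-1340) = -46793/(-13509) + 31570/(-1340) = -46793*(-1/13509) + 31570*(-1/1340) = 46793/13509 - 3157/134 = -36377651/1810206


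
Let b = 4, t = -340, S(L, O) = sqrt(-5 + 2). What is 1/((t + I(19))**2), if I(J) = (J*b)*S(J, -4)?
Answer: I/(32*(1615*sqrt(3) + 3071*I)) ≈ 5.5616e-6 + 5.0658e-6*I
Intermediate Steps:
S(L, O) = I*sqrt(3) (S(L, O) = sqrt(-3) = I*sqrt(3))
I(J) = 4*I*J*sqrt(3) (I(J) = (J*4)*(I*sqrt(3)) = (4*J)*(I*sqrt(3)) = 4*I*J*sqrt(3))
1/((t + I(19))**2) = 1/((-340 + 4*I*19*sqrt(3))**2) = 1/((-340 + 76*I*sqrt(3))**2) = (-340 + 76*I*sqrt(3))**(-2)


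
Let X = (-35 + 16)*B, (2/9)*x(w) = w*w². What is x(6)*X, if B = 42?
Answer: -775656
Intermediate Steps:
x(w) = 9*w³/2 (x(w) = 9*(w*w²)/2 = 9*w³/2)
X = -798 (X = (-35 + 16)*42 = -19*42 = -798)
x(6)*X = ((9/2)*6³)*(-798) = ((9/2)*216)*(-798) = 972*(-798) = -775656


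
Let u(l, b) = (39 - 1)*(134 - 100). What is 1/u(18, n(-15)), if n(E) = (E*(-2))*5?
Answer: 1/1292 ≈ 0.00077399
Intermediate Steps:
n(E) = -10*E (n(E) = -2*E*5 = -10*E)
u(l, b) = 1292 (u(l, b) = 38*34 = 1292)
1/u(18, n(-15)) = 1/1292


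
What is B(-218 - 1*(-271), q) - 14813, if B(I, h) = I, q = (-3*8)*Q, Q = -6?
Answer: -14760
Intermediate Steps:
q = 144 (q = -3*8*(-6) = -24*(-6) = 144)
B(-218 - 1*(-271), q) - 14813 = (-218 - 1*(-271)) - 14813 = (-218 + 271) - 14813 = 53 - 14813 = -14760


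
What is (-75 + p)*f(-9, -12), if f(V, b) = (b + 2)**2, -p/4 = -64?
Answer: 18100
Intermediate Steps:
p = 256 (p = -4*(-64) = 256)
f(V, b) = (2 + b)**2
(-75 + p)*f(-9, -12) = (-75 + 256)*(2 - 12)**2 = 181*(-10)**2 = 181*100 = 18100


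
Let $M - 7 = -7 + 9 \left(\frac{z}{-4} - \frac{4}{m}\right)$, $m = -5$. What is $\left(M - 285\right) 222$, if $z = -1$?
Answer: $- \frac{611721}{10} \approx -61172.0$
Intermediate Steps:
$M = \frac{189}{20}$ ($M = 7 - \left(7 - 9 \left(- \frac{1}{-4} - \frac{4}{-5}\right)\right) = 7 - \left(7 - 9 \left(\left(-1\right) \left(- \frac{1}{4}\right) - - \frac{4}{5}\right)\right) = 7 - \left(7 - 9 \left(\frac{1}{4} + \frac{4}{5}\right)\right) = 7 + \left(-7 + 9 \cdot \frac{21}{20}\right) = 7 + \left(-7 + \frac{189}{20}\right) = 7 + \frac{49}{20} = \frac{189}{20} \approx 9.45$)
$\left(M - 285\right) 222 = \left(\frac{189}{20} - 285\right) 222 = \left(- \frac{5511}{20}\right) 222 = - \frac{611721}{10}$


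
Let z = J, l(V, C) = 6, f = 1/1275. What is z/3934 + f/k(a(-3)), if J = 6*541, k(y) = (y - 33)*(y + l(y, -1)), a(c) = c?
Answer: 223485133/270855900 ≈ 0.82511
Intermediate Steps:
f = 1/1275 ≈ 0.00078431
k(y) = (-33 + y)*(6 + y) (k(y) = (y - 33)*(y + 6) = (-33 + y)*(6 + y))
J = 3246
z = 3246
z/3934 + f/k(a(-3)) = 3246/3934 + 1/(1275*(-198 + (-3)² - 27*(-3))) = 3246*(1/3934) + 1/(1275*(-198 + 9 + 81)) = 1623/1967 + (1/1275)/(-108) = 1623/1967 + (1/1275)*(-1/108) = 1623/1967 - 1/137700 = 223485133/270855900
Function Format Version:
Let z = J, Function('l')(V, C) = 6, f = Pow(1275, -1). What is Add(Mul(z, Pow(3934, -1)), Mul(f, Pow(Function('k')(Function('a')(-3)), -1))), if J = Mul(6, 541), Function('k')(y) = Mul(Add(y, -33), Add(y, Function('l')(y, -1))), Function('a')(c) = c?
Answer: Rational(223485133, 270855900) ≈ 0.82511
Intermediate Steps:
f = Rational(1, 1275) ≈ 0.00078431
Function('k')(y) = Mul(Add(-33, y), Add(6, y)) (Function('k')(y) = Mul(Add(y, -33), Add(y, 6)) = Mul(Add(-33, y), Add(6, y)))
J = 3246
z = 3246
Add(Mul(z, Pow(3934, -1)), Mul(f, Pow(Function('k')(Function('a')(-3)), -1))) = Add(Mul(3246, Pow(3934, -1)), Mul(Rational(1, 1275), Pow(Add(-198, Pow(-3, 2), Mul(-27, -3)), -1))) = Add(Mul(3246, Rational(1, 3934)), Mul(Rational(1, 1275), Pow(Add(-198, 9, 81), -1))) = Add(Rational(1623, 1967), Mul(Rational(1, 1275), Pow(-108, -1))) = Add(Rational(1623, 1967), Mul(Rational(1, 1275), Rational(-1, 108))) = Add(Rational(1623, 1967), Rational(-1, 137700)) = Rational(223485133, 270855900)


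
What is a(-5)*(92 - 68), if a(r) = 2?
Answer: 48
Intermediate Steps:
a(-5)*(92 - 68) = 2*(92 - 68) = 2*24 = 48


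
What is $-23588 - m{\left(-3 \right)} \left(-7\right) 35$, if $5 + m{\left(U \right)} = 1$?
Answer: $-24568$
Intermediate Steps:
$m{\left(U \right)} = -4$ ($m{\left(U \right)} = -5 + 1 = -4$)
$-23588 - m{\left(-3 \right)} \left(-7\right) 35 = -23588 - \left(-4\right) \left(-7\right) 35 = -23588 - 28 \cdot 35 = -23588 - 980 = -24568$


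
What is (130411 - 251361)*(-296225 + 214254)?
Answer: 9914392450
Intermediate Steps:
(130411 - 251361)*(-296225 + 214254) = -120950*(-81971) = 9914392450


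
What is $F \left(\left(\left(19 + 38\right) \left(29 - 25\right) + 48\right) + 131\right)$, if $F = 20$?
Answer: $8140$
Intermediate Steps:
$F \left(\left(\left(19 + 38\right) \left(29 - 25\right) + 48\right) + 131\right) = 20 \left(\left(\left(19 + 38\right) \left(29 - 25\right) + 48\right) + 131\right) = 20 \left(\left(57 \cdot 4 + 48\right) + 131\right) = 20 \left(\left(228 + 48\right) + 131\right) = 20 \left(276 + 131\right) = 20 \cdot 407 = 8140$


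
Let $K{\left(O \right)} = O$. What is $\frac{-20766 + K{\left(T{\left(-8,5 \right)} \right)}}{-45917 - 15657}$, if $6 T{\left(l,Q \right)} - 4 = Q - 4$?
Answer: $\frac{124591}{369444} \approx 0.33724$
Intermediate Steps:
$T{\left(l,Q \right)} = \frac{Q}{6}$ ($T{\left(l,Q \right)} = \frac{2}{3} + \frac{Q - 4}{6} = \frac{2}{3} + \frac{-4 + Q}{6} = \frac{2}{3} + \left(- \frac{2}{3} + \frac{Q}{6}\right) = \frac{Q}{6}$)
$\frac{-20766 + K{\left(T{\left(-8,5 \right)} \right)}}{-45917 - 15657} = \frac{-20766 + \frac{1}{6} \cdot 5}{-45917 - 15657} = \frac{-20766 + \frac{5}{6}}{-61574} = \left(- \frac{124591}{6}\right) \left(- \frac{1}{61574}\right) = \frac{124591}{369444}$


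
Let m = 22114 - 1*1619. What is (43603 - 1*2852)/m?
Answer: 40751/20495 ≈ 1.9883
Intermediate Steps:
m = 20495 (m = 22114 - 1619 = 20495)
(43603 - 1*2852)/m = (43603 - 1*2852)/20495 = (43603 - 2852)*(1/20495) = 40751*(1/20495) = 40751/20495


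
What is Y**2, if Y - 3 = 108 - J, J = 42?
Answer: 4761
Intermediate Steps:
Y = 69 (Y = 3 + (108 - 1*42) = 3 + (108 - 42) = 3 + 66 = 69)
Y**2 = 69**2 = 4761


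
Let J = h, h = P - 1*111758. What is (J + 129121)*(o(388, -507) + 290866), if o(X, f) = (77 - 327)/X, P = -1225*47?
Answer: -1134538935174/97 ≈ -1.1696e+10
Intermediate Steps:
P = -57575
o(X, f) = -250/X
h = -169333 (h = -57575 - 1*111758 = -57575 - 111758 = -169333)
J = -169333
(J + 129121)*(o(388, -507) + 290866) = (-169333 + 129121)*(-250/388 + 290866) = -40212*(-250*1/388 + 290866) = -40212*(-125/194 + 290866) = -40212*56427879/194 = -1134538935174/97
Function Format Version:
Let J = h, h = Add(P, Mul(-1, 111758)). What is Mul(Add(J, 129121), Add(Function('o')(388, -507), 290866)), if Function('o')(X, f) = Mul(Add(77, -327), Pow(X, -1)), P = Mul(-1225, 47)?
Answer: Rational(-1134538935174, 97) ≈ -1.1696e+10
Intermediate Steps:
P = -57575
Function('o')(X, f) = Mul(-250, Pow(X, -1))
h = -169333 (h = Add(-57575, Mul(-1, 111758)) = Add(-57575, -111758) = -169333)
J = -169333
Mul(Add(J, 129121), Add(Function('o')(388, -507), 290866)) = Mul(Add(-169333, 129121), Add(Mul(-250, Pow(388, -1)), 290866)) = Mul(-40212, Add(Mul(-250, Rational(1, 388)), 290866)) = Mul(-40212, Add(Rational(-125, 194), 290866)) = Mul(-40212, Rational(56427879, 194)) = Rational(-1134538935174, 97)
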